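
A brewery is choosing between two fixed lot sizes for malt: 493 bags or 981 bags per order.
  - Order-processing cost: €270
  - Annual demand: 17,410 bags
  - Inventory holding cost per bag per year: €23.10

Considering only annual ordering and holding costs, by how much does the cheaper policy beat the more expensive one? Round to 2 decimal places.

TC(Q) = (D/Q)S + (Q/2)H
TC(493) = (17,410/493)×270 + (493/2)×23.1 = €15,229.04
TC(981) = (17,410/981)×270 + (981/2)×23.1 = €16,122.29
Cheaper: Q = 493.  Difference = €893.25

€893.25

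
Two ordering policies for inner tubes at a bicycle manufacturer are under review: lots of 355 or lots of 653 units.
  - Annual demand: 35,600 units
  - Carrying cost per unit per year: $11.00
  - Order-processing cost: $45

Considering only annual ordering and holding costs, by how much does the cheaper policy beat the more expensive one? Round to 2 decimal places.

For each Q, cost = (D/Q)·S + (Q/2)·H.
TC(355) = (35,600/355)×45 + (355/2)×11 = $6,465.18
TC(653) = (35,600/653)×45 + (653/2)×11 = $6,044.79
|ΔTC| = |$6,465.18 − $6,044.79| = $420.38

$420.38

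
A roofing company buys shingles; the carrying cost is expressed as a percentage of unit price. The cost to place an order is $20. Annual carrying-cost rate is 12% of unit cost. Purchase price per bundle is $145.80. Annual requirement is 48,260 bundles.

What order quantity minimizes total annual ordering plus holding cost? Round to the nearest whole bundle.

Carrying cost H = $145.8 × 12% = $17.4960/bundle/yr
2DS/H = 2·48,260·20/17.496 = 110,333.79
EOQ = √110,333.79 ≈ 332.17

332 bundles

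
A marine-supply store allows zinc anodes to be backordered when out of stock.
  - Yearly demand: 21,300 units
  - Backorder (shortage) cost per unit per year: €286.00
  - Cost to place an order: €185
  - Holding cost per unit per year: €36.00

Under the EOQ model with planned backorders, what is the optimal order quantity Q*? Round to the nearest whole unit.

496 units

Q* = √(2DS/H) · √((H + b)/b)
   = √(2 × 21,300 × 185 / 36) · √((36 + 286) / 286)
   = 467.885 × 1.0611 ≈ 496.46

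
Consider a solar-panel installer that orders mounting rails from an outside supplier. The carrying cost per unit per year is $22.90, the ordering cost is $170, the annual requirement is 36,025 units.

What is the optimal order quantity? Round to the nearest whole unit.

731 units

EOQ = √(2DS/H) = √(2 × 36,025 × 170 / 22.9)
    = √(534,869.00) ≈ 731.35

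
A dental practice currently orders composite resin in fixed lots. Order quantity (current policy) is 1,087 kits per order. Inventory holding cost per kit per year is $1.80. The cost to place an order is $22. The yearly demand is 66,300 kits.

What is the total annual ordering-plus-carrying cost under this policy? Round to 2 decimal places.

Annual ordering cost = (D/Q)·S = (66,300/1,087) × 22 = $1,341.86
Annual holding cost  = (Q/2)·H = (1,087/2) × 1.8 = $978.30
Total = $1,341.86 + $978.30 = $2,320.16

$2,320.16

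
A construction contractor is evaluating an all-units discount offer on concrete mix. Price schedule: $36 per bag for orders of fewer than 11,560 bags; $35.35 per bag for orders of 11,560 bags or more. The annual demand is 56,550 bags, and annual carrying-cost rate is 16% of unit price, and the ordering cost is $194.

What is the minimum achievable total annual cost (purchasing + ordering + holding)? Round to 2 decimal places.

H₁ = 16%×$36 = $5.7600;  H₂ = 16%×$35.35 = $5.6560
EOQ₁ = √(2×56,550×194/5.7600) = 1,951.74  (< 11,560, feasible at tier 1)
EOQ₂ = √(2×56,550×194/5.6560) = 1,969.60  (< 11,560 → use Q = 11,560 at tier-2 price)
TC(tier 1 (EOQ₁), Q≈1,951.7) = $2,047,042.00
TC(tier 2, Q≈11,560.0) = $2,032,683.20
Minimum at tier 2: $2,032,683.20

$2,032,683.20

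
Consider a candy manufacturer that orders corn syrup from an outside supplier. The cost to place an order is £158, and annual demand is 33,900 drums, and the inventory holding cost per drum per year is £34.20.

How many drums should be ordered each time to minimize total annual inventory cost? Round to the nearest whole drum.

560 drums

EOQ = √(2DS/H) = √(2 × 33,900 × 158 / 34.2)
    = √(313,228.07) ≈ 559.67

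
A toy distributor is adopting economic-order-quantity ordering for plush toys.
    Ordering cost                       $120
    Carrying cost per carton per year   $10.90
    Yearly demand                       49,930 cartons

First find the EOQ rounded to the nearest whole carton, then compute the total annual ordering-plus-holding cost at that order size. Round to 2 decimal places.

$11,428.78

2DS/H = 2·49,930·120/10.9 = 1,099,376.15
EOQ = √1,099,376.15 ≈ 1,048.51 → Q = 1,049 cartons
Orders/yr = 49,930/1,049 = 47.598; ordering cost = 47.598 × $120 = $5,711.73
Average inventory = 1,049/2 = 524.5; holding cost = 524.5 × $10.9 = $5,717.05
Total = $5,711.73 + $5,717.05 = $11,428.78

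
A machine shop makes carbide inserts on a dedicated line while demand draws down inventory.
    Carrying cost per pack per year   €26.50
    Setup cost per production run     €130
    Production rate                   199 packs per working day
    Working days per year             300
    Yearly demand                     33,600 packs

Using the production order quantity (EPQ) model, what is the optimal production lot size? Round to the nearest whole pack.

Daily demand d = 33,600/300 = 112.000; p = 199; 1 − d/p = 0.43719
EPQ = √(2DS / (H(1 − d/p)))
    = √(2 × 33,600 × 130 / (26.5 × 0.43719)) ≈ 868.36

868 packs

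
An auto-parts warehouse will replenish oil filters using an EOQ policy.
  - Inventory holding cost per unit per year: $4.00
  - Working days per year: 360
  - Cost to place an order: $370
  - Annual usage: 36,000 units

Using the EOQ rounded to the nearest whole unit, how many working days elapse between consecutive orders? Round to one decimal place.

25.8 days

Optimal lot size Q* = (2 × 36,000 × $370 / $4)^½ ≈ 2,580.70 → Q = 2,581 units
Days between orders = 360 / (D/Q) = 360 / 13.948 ≈ 25.810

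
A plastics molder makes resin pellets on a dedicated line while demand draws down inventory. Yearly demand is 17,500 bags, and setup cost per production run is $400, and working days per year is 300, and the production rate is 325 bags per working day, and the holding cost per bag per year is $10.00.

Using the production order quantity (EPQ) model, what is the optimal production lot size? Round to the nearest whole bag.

1,306 bags

Daily demand d = 17,500/300 = 58.333; p = 325; 1 − d/p = 0.82051
EPQ = √(2DS / (H(1 − d/p)))
    = √(2 × 17,500 × 400 / (10 × 0.82051)) ≈ 1,306.24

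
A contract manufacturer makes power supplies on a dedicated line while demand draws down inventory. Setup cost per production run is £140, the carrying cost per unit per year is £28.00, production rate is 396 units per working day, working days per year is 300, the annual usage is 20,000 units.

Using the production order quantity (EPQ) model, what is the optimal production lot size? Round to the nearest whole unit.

Daily demand d = 20,000/300 = 66.667; p = 396; 1 − d/p = 0.83165
EPQ = √(2DS / (H(1 − d/p)))
    = √(2 × 20,000 × 140 / (28 × 0.83165)) ≈ 490.39

490 units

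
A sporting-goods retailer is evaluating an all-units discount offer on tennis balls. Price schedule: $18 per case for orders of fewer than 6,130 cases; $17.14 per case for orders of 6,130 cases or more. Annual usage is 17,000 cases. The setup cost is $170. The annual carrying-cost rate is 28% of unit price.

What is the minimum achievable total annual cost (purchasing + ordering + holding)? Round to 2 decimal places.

H₁ = 28%×$18 = $5.0400;  H₂ = 28%×$17.14 = $4.7992
EOQ₁ = √(2×17,000×170/5.0400) = 1,070.90  (< 6,130, feasible at tier 1)
EOQ₂ = √(2×17,000×170/4.7992) = 1,097.44  (< 6,130 → use Q = 6,130 at tier-2 price)
TC(tier 1 (EOQ₁), Q≈1,070.9) = $311,397.33
TC(tier 2, Q≈6,130.0) = $306,561.00
Minimum at tier 2: $306,561.00

$306,561.00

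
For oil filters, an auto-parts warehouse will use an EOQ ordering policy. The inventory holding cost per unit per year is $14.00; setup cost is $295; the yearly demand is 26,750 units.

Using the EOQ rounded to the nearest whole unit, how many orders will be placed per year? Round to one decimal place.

25.2 orders per year

2DS/H = 2·26,750·295/14 = 1,127,321.43
EOQ = √1,127,321.43 ≈ 1,061.75 → Q = 1,062
N = D/Q = 26,750/1,062 ≈ 25.188 orders/yr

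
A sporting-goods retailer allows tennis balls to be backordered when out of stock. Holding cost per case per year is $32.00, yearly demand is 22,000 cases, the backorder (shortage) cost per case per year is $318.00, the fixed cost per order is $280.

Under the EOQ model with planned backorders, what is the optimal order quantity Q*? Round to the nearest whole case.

651 cases

Q* = √(2DS/H) · √((H + b)/b)
   = √(2 × 22,000 × 280 / 32) · √((32 + 318) / 318)
   = 620.484 × 1.0491 ≈ 650.95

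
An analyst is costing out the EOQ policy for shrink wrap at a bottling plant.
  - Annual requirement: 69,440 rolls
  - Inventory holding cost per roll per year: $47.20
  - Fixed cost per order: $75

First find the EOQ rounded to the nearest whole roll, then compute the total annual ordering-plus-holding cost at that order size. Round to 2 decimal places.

$22,172.85

2DS/H = 2·69,440·75/47.2 = 220,677.97
EOQ = √220,677.97 ≈ 469.76 → Q = 470 rolls
Ordering: D/Q × S = 69,440/470 × $75 = $11,080.85
Holding:  Q/2 × H = 470/2 × $47.2 = $11,092.00
Total = $11,080.85 + $11,092.00 = $22,172.85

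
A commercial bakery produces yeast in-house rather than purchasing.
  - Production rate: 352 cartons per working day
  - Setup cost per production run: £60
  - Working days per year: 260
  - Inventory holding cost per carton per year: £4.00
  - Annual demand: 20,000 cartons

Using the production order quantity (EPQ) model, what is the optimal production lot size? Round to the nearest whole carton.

Daily demand d = 20,000/260 = 76.923; p = 352; 1 − d/p = 0.78147
EPQ = √(2DS / (H(1 − d/p)))
    = √(2 × 20,000 × 60 / (4 × 0.78147)) ≈ 876.23

876 cartons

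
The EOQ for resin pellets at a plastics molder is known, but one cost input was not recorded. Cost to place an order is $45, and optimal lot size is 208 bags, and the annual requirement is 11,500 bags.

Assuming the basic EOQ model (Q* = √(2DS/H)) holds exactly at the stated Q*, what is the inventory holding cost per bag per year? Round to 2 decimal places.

From Q* = √(2DS/H) ⇒ Q*² = 2DS/H.
H = 2DS / Q² = 2 × 11,500 × 45 / 208² = 23.9229

$23.92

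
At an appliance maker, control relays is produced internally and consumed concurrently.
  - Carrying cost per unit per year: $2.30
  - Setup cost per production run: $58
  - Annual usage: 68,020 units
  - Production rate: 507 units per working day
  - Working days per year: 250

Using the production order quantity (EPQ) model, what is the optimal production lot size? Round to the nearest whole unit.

Daily demand d = 68,020/250 = 272.080; p = 507; 1 − d/p = 0.46335
EPQ = √(2DS / (H(1 − d/p)))
    = √(2 × 68,020 × 58 / (2.3 × 0.46335)) ≈ 2,720.99

2,721 units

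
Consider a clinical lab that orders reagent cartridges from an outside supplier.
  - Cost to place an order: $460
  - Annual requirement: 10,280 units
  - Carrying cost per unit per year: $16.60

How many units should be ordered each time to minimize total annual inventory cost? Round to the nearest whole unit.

Optimal lot size Q* = (2 × 10,280 × $460 / $16.6)^½ ≈ 754.81

755 units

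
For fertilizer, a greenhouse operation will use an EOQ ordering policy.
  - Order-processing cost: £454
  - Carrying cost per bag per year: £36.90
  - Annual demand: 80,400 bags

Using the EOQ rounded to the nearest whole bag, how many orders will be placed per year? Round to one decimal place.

EOQ = √(2DS/H) = √(2 × 80,400 × 454 / 36.9)
    = √(1,978,406.50) ≈ 1,406.56 → Q = 1,407
N = D/Q = 80,400/1,407 ≈ 57.143 orders/yr

57.1 orders per year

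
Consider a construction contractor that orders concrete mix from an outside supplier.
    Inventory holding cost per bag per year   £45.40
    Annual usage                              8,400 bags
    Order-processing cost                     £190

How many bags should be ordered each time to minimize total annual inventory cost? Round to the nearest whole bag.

265 bags

2DS/H = 2·8,400·190/45.4 = 70,308.37
EOQ = √70,308.37 ≈ 265.16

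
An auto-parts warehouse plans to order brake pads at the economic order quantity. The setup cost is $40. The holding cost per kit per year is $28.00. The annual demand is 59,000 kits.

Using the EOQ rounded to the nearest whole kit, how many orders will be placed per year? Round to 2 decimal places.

143.55 orders per year

Optimal lot size Q* = (2 × 59,000 × $40 / $28)^½ ≈ 410.57 → Q = 411
N = D/Q = 59,000/411 ≈ 143.552 orders/yr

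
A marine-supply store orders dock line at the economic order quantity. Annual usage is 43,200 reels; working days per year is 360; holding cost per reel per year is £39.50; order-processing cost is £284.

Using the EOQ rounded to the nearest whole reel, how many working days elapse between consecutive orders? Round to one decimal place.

Q* = √(2·D·S / H) = √(2·43,200·284 / 39.5) = √621,205.1 ≈ 788.17 → Q = 788 reels
Days between orders = 360 / (D/Q) = 360 / 54.822 ≈ 6.567

6.6 days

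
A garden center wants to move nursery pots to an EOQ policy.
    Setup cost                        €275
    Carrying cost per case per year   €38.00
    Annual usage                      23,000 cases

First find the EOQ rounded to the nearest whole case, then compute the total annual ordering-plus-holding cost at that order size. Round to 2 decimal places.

€21,924.87

EOQ = √(2DS/H) = √(2 × 23,000 × 275 / 38)
    = √(332,894.74) ≈ 576.97 → Q = 577 cases
Ordering: D/Q × S = 23,000/577 × €275 = €10,961.87
Holding:  Q/2 × H = 577/2 × €38 = €10,963.00
Total = €10,961.87 + €10,963.00 = €21,924.87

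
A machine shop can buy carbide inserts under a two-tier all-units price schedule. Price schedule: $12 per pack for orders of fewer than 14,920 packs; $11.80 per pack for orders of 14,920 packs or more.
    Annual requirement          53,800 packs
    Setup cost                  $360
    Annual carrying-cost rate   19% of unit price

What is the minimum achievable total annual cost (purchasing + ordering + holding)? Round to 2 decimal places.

$652,863.44

H₁ = 19%×$12 = $2.2800;  H₂ = 19%×$11.80 = $2.2420
EOQ₁ = √(2×53,800×360/2.2800) = 4,121.83  (< 14,920, feasible at tier 1)
EOQ₂ = √(2×53,800×360/2.2420) = 4,156.61  (< 14,920 → use Q = 14,920 at tier-2 price)
TC(tier 1 (EOQ₁), Q≈4,121.8) = $654,997.77
TC(tier 2, Q≈14,920.0) = $652,863.44
Minimum at tier 2: $652,863.44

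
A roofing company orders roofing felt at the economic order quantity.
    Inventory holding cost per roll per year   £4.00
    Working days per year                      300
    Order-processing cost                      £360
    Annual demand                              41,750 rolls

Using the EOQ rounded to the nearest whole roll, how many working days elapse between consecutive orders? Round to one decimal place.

19.7 days

Optimal lot size Q* = (2 × 41,750 × £360 / £4)^½ ≈ 2,741.35 → Q = 2,741 rolls
Cycle time = (working days × Q)/D = (300 × 2,741) / 41,750 = 19.696 days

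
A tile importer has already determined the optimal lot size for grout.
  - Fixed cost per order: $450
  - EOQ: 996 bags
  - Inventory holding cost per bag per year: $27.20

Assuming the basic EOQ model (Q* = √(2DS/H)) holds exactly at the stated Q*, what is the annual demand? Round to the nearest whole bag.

EOQ relation: Q² = 2DS/H, so rearrange for the unknown.
D = Q²H / (2S) = 996² × 27.2 / (2 × 450) = 29,980.93

29,981 bags per year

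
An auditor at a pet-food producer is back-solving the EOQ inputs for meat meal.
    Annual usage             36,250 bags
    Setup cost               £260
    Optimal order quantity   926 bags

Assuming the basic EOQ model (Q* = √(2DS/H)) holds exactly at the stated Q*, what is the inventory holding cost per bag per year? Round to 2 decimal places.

Since Q* = (2DS/H)^½, squaring gives Q*²·H = 2DS.
H = 2DS / Q² = 2 × 36,250 × 260 / 926² = 21.9831

£21.98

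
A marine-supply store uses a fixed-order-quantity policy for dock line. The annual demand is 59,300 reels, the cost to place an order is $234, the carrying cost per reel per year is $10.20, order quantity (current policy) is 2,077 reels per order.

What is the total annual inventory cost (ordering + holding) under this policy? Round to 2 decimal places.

$17,273.59

Annual ordering cost = (D/Q)·S = (59,300/2,077) × 234 = $6,680.89
Annual holding cost  = (Q/2)·H = (2,077/2) × 10.2 = $10,592.70
Total = $6,680.89 + $10,592.70 = $17,273.59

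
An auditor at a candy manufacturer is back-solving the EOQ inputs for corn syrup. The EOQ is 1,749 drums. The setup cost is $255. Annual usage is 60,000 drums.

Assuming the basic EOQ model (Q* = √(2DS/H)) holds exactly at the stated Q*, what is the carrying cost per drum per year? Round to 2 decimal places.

$10.00

Since Q* = (2DS/H)^½, squaring gives Q*²·H = 2DS.
H = 2DS / Q² = 2 × 60,000 × 255 / 1,749² = 10.0033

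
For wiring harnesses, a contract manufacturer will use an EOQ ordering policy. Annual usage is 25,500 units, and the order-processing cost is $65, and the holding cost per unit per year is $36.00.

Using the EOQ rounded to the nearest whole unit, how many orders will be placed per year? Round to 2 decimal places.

84.16 orders per year

2DS/H = 2·25,500·65/36 = 92,083.33
EOQ = √92,083.33 ≈ 303.45 → Q = 303
Orders per year = D/Q = 25,500 / 303 = 84.158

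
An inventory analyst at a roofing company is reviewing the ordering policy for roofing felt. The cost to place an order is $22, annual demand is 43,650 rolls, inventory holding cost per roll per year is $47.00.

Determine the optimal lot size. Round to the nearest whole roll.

202 rolls

2DS/H = 2·43,650·22/47 = 40,863.83
EOQ = √40,863.83 ≈ 202.15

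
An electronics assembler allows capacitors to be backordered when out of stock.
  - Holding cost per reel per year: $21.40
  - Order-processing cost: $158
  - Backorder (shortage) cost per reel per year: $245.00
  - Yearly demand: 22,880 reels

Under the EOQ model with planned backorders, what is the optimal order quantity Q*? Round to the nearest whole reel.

Basic EOQ = √(2·22,880·158/21.4) = 581.252
Backorder adjustment √((H+b)/b) = √((21.4+245)/245) = 1.0428
Q* = 581.252 × 1.0428 ≈ 606.11

606 reels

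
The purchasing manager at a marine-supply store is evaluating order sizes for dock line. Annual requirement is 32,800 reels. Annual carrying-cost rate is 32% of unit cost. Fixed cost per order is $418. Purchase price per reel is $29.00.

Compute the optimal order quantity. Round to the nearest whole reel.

H = i·C = 0.32 × $29 = $9.2800 per reel-year
Optimal lot size Q* = (2 × 32,800 × $418 / $9.28)^½ ≈ 1,718.96

1,719 reels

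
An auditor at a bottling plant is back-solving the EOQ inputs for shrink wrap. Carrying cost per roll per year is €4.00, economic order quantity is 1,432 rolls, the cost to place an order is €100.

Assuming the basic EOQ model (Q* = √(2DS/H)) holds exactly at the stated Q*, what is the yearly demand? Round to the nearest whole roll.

EOQ relation: Q² = 2DS/H, so rearrange for the unknown.
D = Q²H / (2S) = 1,432² × 4 / (2 × 100) = 41,012.48

41,012 rolls per year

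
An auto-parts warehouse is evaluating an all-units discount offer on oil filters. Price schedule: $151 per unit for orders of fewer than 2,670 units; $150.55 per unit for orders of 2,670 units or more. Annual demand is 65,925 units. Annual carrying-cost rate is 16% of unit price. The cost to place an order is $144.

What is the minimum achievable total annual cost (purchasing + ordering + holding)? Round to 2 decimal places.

H₁ = 16%×$151 = $24.1600;  H₂ = 16%×$150.55 = $24.0880
EOQ₁ = √(2×65,925×144/24.1600) = 886.49  (< 2,670, feasible at tier 1)
EOQ₂ = √(2×65,925×144/24.0880) = 887.81  (< 2,670 → use Q = 2,670 at tier-2 price)
TC(tier 1 (EOQ₁), Q≈886.5) = $9,976,092.55
TC(tier 2, Q≈2,670.0) = $9,960,721.74
Minimum at tier 2: $9,960,721.74

$9,960,721.74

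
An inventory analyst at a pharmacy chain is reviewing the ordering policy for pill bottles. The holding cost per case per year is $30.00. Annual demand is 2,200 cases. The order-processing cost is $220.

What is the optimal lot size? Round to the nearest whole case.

180 cases

Optimal lot size Q* = (2 × 2,200 × $220 / $30)^½ ≈ 179.63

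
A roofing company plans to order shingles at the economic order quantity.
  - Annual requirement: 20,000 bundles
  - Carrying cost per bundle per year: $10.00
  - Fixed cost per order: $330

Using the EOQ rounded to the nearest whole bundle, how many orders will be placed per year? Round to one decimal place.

17.4 orders per year

2DS/H = 2·20,000·330/10 = 1,320,000.00
EOQ = √1,320,000.00 ≈ 1,148.91 → Q = 1,149
Orders per year = D/Q = 20,000 / 1,149 = 17.406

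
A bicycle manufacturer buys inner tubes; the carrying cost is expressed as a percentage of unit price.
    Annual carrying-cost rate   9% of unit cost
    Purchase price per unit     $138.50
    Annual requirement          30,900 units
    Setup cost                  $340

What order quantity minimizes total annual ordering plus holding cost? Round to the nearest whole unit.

H = i·C = 0.09 × $138.5 = $12.4650 per unit-year
2DS/H = 2·30,900·340/12.465 = 1,685,679.90
EOQ = √1,685,679.90 ≈ 1,298.34

1,298 units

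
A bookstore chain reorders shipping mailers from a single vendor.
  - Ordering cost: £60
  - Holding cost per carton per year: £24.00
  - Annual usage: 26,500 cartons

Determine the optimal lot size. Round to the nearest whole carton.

364 cartons

Optimal lot size Q* = (2 × 26,500 × £60 / £24)^½ ≈ 364.01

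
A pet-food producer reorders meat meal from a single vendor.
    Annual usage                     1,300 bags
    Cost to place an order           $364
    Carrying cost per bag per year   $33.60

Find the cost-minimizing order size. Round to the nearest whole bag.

Q* = √(2·D·S / H) = √(2·1,300·364 / 33.6) = √28,166.7 ≈ 167.83

168 bags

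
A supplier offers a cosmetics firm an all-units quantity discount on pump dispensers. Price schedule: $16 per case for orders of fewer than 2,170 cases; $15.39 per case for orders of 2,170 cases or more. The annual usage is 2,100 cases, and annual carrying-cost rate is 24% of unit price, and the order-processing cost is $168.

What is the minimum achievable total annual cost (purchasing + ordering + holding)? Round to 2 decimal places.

H₁ = 24%×$16 = $3.8400;  H₂ = 24%×$15.39 = $3.6936
EOQ₁ = √(2×2,100×168/3.8400) = 428.66  (< 2,170, feasible at tier 1)
EOQ₂ = √(2×2,100×168/3.6936) = 437.07  (< 2,170 → use Q = 2,170 at tier-2 price)
TC(tier 1 (EOQ₁), Q≈428.7) = $35,246.06
TC(tier 2, Q≈2,170.0) = $36,489.14
Minimum at tier 1 (EOQ₁): $35,246.06

$35,246.06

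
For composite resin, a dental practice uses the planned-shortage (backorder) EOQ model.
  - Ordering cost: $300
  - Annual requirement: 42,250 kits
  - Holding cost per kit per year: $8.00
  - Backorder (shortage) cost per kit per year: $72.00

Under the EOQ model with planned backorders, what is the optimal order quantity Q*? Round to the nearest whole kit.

1,876 kits

Basic EOQ = √(2·42,250·300/8) = 1,780.098
Backorder adjustment √((H+b)/b) = √((8+72)/72) = 1.0541
Q* = 1,780.098 × 1.0541 ≈ 1,876.39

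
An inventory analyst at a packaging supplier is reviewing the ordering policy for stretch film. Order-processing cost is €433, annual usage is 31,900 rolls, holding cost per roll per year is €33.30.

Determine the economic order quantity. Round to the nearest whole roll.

2DS/H = 2·31,900·433/33.3 = 829,591.59
EOQ = √829,591.59 ≈ 910.82

911 rolls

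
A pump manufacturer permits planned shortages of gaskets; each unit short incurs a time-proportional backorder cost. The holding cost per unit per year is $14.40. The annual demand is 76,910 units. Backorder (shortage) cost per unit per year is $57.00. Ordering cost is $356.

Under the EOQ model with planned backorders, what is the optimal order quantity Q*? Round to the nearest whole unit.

2,183 units

Q* = √(2DS/H) · √((H + b)/b)
   = √(2 × 76,910 × 356 / 14.4) · √((14.4 + 57) / 57)
   = 1,950.070 × 1.1192 ≈ 2,182.54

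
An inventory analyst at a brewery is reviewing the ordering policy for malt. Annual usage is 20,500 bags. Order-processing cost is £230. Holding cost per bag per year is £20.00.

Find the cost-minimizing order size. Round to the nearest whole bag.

Optimal lot size Q* = (2 × 20,500 × £230 / £20)^½ ≈ 686.66

687 bags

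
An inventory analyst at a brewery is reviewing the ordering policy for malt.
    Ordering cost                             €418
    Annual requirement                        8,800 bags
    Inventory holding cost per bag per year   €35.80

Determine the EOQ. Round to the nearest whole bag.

453 bags

Optimal lot size Q* = (2 × 8,800 × €418 / €35.8)^½ ≈ 453.32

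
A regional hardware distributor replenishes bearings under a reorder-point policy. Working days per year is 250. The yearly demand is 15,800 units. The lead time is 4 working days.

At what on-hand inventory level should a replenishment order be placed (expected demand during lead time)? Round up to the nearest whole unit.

Daily demand d = 15,800 / 250 = 63.200 units/day
Demand during lead time = 63.200 × 4 = 252.80
Reorder point = 252.80 → round up

253 units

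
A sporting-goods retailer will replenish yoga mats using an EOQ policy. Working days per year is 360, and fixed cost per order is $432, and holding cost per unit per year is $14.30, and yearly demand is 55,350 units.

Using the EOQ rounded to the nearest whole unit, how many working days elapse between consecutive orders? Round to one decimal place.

11.9 days

Q* = √(2·D·S / H) = √(2·55,350·432 / 14.3) = √3,344,223.8 ≈ 1,828.72 → Q = 1,829 units
Cycle time = (working days × Q)/D = (360 × 1,829) / 55,350 = 11.896 days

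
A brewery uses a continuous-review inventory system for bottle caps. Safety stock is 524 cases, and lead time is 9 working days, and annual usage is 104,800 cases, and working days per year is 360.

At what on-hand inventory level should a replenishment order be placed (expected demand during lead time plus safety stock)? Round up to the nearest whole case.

3,144 cases

Daily demand d = 104,800 / 360 = 291.111 cases/day
Demand during lead time = 291.111 × 9 = 2,620.00
Reorder point = 2,620.00 + 524 = 3,144.00 → round up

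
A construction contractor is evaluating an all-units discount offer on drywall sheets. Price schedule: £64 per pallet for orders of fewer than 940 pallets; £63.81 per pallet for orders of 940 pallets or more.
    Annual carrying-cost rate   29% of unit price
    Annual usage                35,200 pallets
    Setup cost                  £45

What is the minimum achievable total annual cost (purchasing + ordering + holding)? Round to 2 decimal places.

£2,256,494.41

H₁ = 29%×£64 = £18.5600;  H₂ = 29%×£63.81 = £18.5049
EOQ₁ = √(2×35,200×45/18.5600) = 413.15  (< 940, feasible at tier 1)
EOQ₂ = √(2×35,200×45/18.5049) = 413.76  (< 940 → use Q = 940 at tier-2 price)
TC(tier 1 (EOQ₁), Q≈413.1) = £2,260,467.99
TC(tier 2, Q≈940.0) = £2,256,494.41
Minimum at tier 2: £2,256,494.41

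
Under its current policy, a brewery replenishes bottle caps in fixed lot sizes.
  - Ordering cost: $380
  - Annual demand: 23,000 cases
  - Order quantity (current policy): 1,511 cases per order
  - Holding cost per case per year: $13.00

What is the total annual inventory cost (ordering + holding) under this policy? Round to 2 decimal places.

Ordering: D/Q × S = 23,000/1,511 × $380 = $5,784.25
Holding:  Q/2 × H = 1,511/2 × $13 = $9,821.50
Total = $5,784.25 + $9,821.50 = $15,605.75

$15,605.75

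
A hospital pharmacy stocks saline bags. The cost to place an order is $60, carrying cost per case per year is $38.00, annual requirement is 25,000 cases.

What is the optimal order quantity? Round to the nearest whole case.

281 cases

2DS/H = 2·25,000·60/38 = 78,947.37
EOQ = √78,947.37 ≈ 280.98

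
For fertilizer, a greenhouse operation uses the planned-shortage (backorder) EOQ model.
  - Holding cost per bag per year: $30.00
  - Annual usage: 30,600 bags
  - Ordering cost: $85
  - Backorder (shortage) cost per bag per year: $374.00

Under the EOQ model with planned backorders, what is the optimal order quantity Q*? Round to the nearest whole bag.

433 bags

Q* = √(2DS/H) · √((H + b)/b)
   = √(2 × 30,600 × 85 / 30) · √((30 + 374) / 374)
   = 416.413 × 1.0393 ≈ 432.79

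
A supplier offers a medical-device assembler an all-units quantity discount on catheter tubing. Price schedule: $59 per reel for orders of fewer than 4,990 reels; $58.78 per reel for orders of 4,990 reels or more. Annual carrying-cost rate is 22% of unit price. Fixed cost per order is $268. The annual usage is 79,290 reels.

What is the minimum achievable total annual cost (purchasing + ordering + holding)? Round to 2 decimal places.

H₁ = 22%×$59 = $12.9800;  H₂ = 22%×$58.78 = $12.9316
EOQ₁ = √(2×79,290×268/12.9800) = 1,809.48  (< 4,990, feasible at tier 1)
EOQ₂ = √(2×79,290×268/12.9316) = 1,812.87  (< 4,990 → use Q = 4,990 at tier-2 price)
TC(tier 1 (EOQ₁), Q≈1,809.5) = $4,701,597.08
TC(tier 2, Q≈4,990.0) = $4,697,189.00
Minimum at tier 2: $4,697,189.00

$4,697,189.00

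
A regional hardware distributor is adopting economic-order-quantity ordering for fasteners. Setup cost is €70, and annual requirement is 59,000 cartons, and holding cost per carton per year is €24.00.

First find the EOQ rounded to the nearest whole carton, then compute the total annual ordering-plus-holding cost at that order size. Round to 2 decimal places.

€14,079.78

EOQ = √(2DS/H) = √(2 × 59,000 × 70 / 24)
    = √(344,166.67) ≈ 586.66 → Q = 587 cartons
Ordering: D/Q × S = 59,000/587 × €70 = €7,035.78
Holding:  Q/2 × H = 587/2 × €24 = €7,044.00
Total = €7,035.78 + €7,044.00 = €14,079.78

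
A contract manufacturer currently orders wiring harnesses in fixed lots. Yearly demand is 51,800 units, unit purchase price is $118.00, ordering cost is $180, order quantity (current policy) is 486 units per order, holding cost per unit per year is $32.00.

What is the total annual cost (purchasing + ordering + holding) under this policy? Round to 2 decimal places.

$6,139,361.19

Orders/yr = 51,800/486 = 106.584; ordering cost = 106.584 × $180 = $19,185.19
Average inventory = 486/2 = 243; holding cost = 243 × $32 = $7,776.00
Purchase cost = D·C = 51,800 × 118 = $6,112,400.00
Total = $19,185.19 + $7,776.00 + $6,112,400.00 = $6,139,361.19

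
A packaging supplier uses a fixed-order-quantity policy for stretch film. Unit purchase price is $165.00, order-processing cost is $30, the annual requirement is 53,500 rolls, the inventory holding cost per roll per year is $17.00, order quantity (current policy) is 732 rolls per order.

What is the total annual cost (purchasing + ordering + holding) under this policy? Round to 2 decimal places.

Ordering: D/Q × S = 53,500/732 × $30 = $2,192.62
Holding:  Q/2 × H = 732/2 × $17 = $6,222.00
Purchase cost = D·C = 53,500 × 165 = $8,827,500.00
Total = $2,192.62 + $6,222.00 + $8,827,500.00 = $8,835,914.62

$8,835,914.62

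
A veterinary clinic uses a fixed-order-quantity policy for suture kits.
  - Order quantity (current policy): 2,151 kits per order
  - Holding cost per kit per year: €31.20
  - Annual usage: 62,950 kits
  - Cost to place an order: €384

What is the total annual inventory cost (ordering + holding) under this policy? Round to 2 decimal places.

€44,793.54

Annual ordering cost = (D/Q)·S = (62,950/2,151) × 384 = €11,237.94
Annual holding cost  = (Q/2)·H = (2,151/2) × 31.2 = €33,555.60
Total = €11,237.94 + €33,555.60 = €44,793.54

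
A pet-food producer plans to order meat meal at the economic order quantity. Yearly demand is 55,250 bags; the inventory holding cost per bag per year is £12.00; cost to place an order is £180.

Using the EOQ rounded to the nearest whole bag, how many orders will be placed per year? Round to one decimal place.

2DS/H = 2·55,250·180/12 = 1,657,500.00
EOQ = √1,657,500.00 ≈ 1,287.44 → Q = 1,287
Orders per year = D/Q = 55,250 / 1,287 = 42.929

42.9 orders per year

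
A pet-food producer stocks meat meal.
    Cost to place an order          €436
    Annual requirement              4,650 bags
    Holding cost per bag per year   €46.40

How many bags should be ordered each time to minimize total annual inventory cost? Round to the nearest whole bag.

2DS/H = 2·4,650·436/46.4 = 87,387.93
EOQ = √87,387.93 ≈ 295.61

296 bags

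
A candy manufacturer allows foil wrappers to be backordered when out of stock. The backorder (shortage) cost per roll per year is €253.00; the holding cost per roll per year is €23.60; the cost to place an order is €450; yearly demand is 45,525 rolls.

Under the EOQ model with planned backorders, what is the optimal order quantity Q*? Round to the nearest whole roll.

1,378 rolls

Basic EOQ = √(2·45,525·450/23.6) = 1,317.620
Backorder adjustment √((H+b)/b) = √((23.6+253)/253) = 1.0456
Q* = 1,317.620 × 1.0456 ≈ 1,377.70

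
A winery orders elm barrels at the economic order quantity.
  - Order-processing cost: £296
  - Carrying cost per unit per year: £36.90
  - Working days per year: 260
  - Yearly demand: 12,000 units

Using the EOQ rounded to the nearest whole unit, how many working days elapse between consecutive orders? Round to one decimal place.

Q* = √(2·D·S / H) = √(2·12,000·296 / 36.9) = √192,520.3 ≈ 438.77 → Q = 439 units
Cycle time = (working days × Q)/D = (260 × 439) / 12,000 = 9.512 days

9.5 days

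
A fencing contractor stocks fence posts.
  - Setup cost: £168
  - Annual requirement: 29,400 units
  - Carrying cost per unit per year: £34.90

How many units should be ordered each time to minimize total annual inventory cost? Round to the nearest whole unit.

Optimal lot size Q* = (2 × 29,400 × £168 / £34.9)^½ ≈ 532.02

532 units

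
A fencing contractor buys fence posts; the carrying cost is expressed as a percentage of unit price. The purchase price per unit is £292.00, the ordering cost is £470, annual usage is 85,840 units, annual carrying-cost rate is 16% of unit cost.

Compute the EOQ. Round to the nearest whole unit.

1,314 units

Holding cost per unit per year: H = 16% × £292 = £46.7200
2DS/H = 2·85,840·470/46.72 = 1,727,089.04
EOQ = √1,727,089.04 ≈ 1,314.19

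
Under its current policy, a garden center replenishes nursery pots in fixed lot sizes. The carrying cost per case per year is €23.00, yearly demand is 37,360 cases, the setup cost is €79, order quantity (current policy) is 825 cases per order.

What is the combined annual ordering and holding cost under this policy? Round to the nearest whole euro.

Ordering: D/Q × S = 37,360/825 × €79 = €3,577.50
Holding:  Q/2 × H = 825/2 × €23 = €9,487.50
Total = €3,577.50 + €9,487.50 = €13,065.00

€13,065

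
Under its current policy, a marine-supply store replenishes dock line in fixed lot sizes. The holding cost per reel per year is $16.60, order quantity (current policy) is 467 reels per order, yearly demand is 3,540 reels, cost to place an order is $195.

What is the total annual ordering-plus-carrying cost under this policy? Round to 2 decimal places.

Orders/yr = 3,540/467 = 7.580; ordering cost = 7.580 × $195 = $1,478.16
Average inventory = 467/2 = 233.5; holding cost = 233.5 × $16.6 = $3,876.10
Total = $1,478.16 + $3,876.10 = $5,354.26

$5,354.26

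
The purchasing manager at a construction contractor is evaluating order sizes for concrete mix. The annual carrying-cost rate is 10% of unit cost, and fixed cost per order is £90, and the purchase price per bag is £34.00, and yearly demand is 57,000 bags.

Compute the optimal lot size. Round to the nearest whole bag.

Holding cost per bag per year: H = 10% × £34 = £3.4000
EOQ = √(2DS/H) = √(2 × 57,000 × 90 / 3.4)
    = √(3,017,647.06) ≈ 1,737.14

1,737 bags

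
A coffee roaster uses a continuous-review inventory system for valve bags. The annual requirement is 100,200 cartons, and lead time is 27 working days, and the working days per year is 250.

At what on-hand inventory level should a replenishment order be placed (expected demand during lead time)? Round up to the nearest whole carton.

Daily demand d = 100,200 / 250 = 400.800 cartons/day
Demand during lead time = 400.800 × 27 = 10,821.60
Reorder point = 10,821.60 → round up

10,822 cartons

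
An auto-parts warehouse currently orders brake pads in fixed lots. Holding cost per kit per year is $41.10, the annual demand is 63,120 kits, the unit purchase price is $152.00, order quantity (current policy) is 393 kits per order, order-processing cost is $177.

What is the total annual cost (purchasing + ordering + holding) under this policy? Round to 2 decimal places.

Orders/yr = 63,120/393 = 160.611; ordering cost = 160.611 × $177 = $28,428.09
Average inventory = 393/2 = 196.5; holding cost = 196.5 × $41.1 = $8,076.15
Purchase cost = D·C = 63,120 × 152 = $9,594,240.00
Total = $28,428.09 + $8,076.15 + $9,594,240.00 = $9,630,744.24

$9,630,744.24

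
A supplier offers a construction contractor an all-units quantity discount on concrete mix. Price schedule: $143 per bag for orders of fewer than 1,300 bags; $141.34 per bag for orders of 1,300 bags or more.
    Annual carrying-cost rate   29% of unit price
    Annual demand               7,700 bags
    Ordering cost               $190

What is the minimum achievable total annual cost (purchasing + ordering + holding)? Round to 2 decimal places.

H₁ = 29%×$143 = $41.4700;  H₂ = 29%×$141.34 = $40.9886
EOQ₁ = √(2×7,700×190/41.4700) = 265.63  (< 1,300, feasible at tier 1)
EOQ₂ = √(2×7,700×190/40.9886) = 267.18  (< 1,300 → use Q = 1,300 at tier-2 price)
TC(tier 1 (EOQ₁), Q≈265.6) = $1,112,115.50
TC(tier 2, Q≈1,300.0) = $1,116,085.97
Minimum at tier 1 (EOQ₁): $1,112,115.50

$1,112,115.50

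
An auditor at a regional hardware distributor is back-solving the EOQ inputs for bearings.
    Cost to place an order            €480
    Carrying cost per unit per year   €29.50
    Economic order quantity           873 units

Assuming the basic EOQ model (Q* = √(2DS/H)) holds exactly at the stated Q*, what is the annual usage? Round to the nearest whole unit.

From Q* = √(2DS/H) ⇒ Q*² = 2DS/H.
D = Q²H / (2S) = 873² × 29.5 / (2 × 480) = 23,419.59

23,420 units per year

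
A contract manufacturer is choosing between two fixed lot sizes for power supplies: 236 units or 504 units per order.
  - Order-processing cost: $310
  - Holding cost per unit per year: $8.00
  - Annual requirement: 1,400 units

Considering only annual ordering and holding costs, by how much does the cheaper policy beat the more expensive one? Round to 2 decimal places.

TC(Q) = (D/Q)S + (Q/2)H
TC(236) = (1,400/236)×310 + (236/2)×8 = $2,782.98
TC(504) = (1,400/504)×310 + (504/2)×8 = $2,877.11
Cheaper: Q = 236.  Difference = $94.13

$94.13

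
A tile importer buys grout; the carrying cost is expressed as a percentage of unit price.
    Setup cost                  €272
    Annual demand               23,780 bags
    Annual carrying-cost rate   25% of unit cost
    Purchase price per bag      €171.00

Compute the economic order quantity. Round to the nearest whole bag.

Holding cost per bag per year: H = 25% × €171 = €42.7500
Optimal lot size Q* = (2 × 23,780 × €272 / €42.75)^½ ≈ 550.09

550 bags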